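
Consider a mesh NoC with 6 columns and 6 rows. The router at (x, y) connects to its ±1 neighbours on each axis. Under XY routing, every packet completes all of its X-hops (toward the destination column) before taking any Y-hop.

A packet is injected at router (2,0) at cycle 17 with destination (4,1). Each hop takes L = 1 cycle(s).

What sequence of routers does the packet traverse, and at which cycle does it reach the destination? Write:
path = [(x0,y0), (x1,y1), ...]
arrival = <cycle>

path = [(2,0), (3,0), (4,0), (4,1)]
arrival = 20

  0. router=(2,0) cycle=17 (inject)
  1. router=(3,0) cycle=18 dir=E
  2. router=(4,0) cycle=19 dir=E
  3. router=(4,1) cycle=20 dir=N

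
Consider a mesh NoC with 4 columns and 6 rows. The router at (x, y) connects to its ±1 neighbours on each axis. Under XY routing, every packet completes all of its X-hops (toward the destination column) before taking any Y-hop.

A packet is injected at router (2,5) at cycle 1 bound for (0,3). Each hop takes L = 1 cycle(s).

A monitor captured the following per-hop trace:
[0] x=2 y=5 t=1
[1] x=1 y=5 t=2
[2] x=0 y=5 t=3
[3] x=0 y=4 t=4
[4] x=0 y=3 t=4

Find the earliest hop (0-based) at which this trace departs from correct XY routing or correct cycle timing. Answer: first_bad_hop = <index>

[1] (-1,+0) / 1c ⇒ ok
[2] (-1,+0) / 1c ⇒ ok
[3] (+0,-1) / 1c ⇒ ok
[4] (+0,-1) / 0c ⇒ BAD: Δcyc=0≠L

first_bad_hop = 4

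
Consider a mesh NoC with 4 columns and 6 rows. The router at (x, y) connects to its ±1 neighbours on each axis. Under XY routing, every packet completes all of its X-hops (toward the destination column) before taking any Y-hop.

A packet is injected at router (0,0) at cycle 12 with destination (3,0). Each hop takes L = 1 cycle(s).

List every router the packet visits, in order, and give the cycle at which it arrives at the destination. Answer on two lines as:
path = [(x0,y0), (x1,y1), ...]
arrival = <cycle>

path = [(0,0), (1,0), (2,0), (3,0)]
arrival = 15

src (0,0)  cyc=12
E→(1,0)  cyc=13
E→(2,0)  cyc=14
E→(3,0)  cyc=15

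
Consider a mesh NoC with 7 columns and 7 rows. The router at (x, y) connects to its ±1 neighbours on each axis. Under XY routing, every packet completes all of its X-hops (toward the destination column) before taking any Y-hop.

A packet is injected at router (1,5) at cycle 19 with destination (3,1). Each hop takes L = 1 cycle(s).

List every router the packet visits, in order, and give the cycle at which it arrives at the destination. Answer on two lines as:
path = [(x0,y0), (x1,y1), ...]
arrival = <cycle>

path = [(1,5), (2,5), (3,5), (3,4), (3,3), (3,2), (3,1)]
arrival = 25

src (1,5)  cyc=19
E→(2,5)  cyc=20
E→(3,5)  cyc=21
S→(3,4)  cyc=22
S→(3,3)  cyc=23
S→(3,2)  cyc=24
S→(3,1)  cyc=25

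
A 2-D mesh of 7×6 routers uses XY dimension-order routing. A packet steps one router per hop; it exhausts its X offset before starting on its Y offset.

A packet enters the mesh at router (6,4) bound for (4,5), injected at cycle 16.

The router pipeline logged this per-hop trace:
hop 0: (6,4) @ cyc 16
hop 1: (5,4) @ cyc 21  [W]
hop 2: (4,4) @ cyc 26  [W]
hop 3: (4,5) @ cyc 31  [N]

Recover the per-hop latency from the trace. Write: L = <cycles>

Δcyc across hop 0→1: 21 − 16 = 5.
One hop costs L cycles, so L = 5.

L = 5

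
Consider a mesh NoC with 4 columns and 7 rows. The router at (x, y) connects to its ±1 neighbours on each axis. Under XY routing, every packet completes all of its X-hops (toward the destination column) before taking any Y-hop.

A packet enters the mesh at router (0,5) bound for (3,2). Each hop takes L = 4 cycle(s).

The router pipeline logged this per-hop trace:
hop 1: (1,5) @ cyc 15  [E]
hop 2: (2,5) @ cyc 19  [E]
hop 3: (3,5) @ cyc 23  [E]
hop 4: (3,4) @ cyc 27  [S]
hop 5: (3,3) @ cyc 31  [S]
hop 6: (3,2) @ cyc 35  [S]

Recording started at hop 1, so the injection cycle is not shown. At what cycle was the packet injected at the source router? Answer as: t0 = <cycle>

t0 = 11

cyc[1] = 15 and cyc[k] = t0 + k·L for every k.
So t0 = 15 − 1·4 = 11.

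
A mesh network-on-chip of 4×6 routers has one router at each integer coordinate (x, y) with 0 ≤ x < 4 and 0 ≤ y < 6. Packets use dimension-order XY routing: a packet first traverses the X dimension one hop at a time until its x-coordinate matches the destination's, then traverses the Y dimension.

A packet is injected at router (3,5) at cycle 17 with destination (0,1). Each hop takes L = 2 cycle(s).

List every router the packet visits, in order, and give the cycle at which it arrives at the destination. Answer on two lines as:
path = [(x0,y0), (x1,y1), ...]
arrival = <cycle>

#0 — 3,5 | c17
#1 — 2,5 | c19 | W
#2 — 1,5 | c21 | W
#3 — 0,5 | c23 | W
#4 — 0,4 | c25 | S
#5 — 0,3 | c27 | S
#6 — 0,2 | c29 | S
#7 — 0,1 | c31 | S

path = [(3,5), (2,5), (1,5), (0,5), (0,4), (0,3), (0,2), (0,1)]
arrival = 31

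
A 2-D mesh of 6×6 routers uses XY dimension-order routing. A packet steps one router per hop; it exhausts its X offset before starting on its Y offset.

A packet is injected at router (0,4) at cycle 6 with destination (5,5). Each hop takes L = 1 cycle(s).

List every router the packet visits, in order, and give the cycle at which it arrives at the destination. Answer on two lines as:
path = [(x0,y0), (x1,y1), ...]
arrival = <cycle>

  0. router=(0,4) cycle=6 (inject)
  1. router=(1,4) cycle=7 dir=E
  2. router=(2,4) cycle=8 dir=E
  3. router=(3,4) cycle=9 dir=E
  4. router=(4,4) cycle=10 dir=E
  5. router=(5,4) cycle=11 dir=E
  6. router=(5,5) cycle=12 dir=N

path = [(0,4), (1,4), (2,4), (3,4), (4,4), (5,4), (5,5)]
arrival = 12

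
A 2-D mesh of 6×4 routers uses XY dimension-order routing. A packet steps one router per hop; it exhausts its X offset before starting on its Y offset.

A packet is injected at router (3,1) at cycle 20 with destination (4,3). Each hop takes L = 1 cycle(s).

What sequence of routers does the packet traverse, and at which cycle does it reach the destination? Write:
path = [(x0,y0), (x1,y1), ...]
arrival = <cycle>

path = [(3,1), (4,1), (4,2), (4,3)]
arrival = 23

#0 — 3,1 | c20
#1 — 4,1 | c21 | E
#2 — 4,2 | c22 | N
#3 — 4,3 | c23 | N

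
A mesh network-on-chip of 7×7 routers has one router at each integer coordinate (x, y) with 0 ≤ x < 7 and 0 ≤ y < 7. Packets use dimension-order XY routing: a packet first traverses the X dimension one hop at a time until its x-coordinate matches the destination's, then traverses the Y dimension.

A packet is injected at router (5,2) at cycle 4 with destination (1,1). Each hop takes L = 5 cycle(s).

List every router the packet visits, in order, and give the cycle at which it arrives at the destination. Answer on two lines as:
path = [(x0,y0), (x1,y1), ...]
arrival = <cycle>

#0 — 5,2 | c4
#1 — 4,2 | c9 | W
#2 — 3,2 | c14 | W
#3 — 2,2 | c19 | W
#4 — 1,2 | c24 | W
#5 — 1,1 | c29 | S

path = [(5,2), (4,2), (3,2), (2,2), (1,2), (1,1)]
arrival = 29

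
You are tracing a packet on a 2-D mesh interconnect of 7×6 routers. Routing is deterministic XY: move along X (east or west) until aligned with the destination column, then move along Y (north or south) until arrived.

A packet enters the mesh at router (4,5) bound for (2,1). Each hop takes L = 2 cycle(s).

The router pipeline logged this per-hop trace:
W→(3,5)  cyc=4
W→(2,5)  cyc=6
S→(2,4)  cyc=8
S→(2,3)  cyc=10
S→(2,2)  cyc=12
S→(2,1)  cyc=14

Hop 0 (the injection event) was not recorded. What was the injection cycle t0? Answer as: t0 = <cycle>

cyc[1] = 4 and cyc[k] = t0 + k·L for every k.
Therefore t0 = 4 − L = 2.

t0 = 2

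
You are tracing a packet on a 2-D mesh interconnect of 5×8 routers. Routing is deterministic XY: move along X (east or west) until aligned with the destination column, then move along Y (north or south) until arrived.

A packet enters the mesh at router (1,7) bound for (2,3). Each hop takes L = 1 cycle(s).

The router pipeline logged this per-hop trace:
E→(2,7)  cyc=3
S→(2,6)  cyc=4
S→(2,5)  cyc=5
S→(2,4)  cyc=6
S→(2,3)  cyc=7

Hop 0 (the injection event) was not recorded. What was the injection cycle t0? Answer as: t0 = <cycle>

cyc[1] = 3 and cyc[k] = t0 + k·L for every k.
Subtract one hop: t0 = 3 − 1 = 2.

t0 = 2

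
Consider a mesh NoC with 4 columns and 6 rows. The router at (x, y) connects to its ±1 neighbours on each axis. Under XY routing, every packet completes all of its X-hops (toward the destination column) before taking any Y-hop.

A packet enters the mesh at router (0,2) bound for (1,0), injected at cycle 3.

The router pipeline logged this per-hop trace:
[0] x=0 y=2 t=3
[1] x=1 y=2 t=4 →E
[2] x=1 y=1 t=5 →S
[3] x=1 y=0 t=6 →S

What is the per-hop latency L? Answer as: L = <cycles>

From hop 0 (3) to hop 1 (4): +1 cycles.
That increment is L by definition: L = 1.

L = 1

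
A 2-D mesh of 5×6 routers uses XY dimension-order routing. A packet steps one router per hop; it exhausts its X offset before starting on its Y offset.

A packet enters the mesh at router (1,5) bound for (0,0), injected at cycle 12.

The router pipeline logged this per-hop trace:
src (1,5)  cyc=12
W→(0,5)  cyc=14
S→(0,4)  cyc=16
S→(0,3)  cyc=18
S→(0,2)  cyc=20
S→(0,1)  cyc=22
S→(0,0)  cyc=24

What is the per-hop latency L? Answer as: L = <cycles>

Δcyc across hop 0→1: 14 − 12 = 2.
One hop costs L cycles, so L = 2.

L = 2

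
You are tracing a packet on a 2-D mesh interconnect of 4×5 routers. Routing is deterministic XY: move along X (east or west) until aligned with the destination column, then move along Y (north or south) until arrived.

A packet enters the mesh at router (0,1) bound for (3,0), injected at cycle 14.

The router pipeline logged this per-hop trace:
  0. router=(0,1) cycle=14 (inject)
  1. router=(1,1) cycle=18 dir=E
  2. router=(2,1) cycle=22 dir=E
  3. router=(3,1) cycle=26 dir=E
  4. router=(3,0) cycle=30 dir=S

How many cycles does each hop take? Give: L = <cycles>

L = 4

Δcyc across hop 0→1: 18 − 14 = 4.
One hop costs L cycles, so L = 4.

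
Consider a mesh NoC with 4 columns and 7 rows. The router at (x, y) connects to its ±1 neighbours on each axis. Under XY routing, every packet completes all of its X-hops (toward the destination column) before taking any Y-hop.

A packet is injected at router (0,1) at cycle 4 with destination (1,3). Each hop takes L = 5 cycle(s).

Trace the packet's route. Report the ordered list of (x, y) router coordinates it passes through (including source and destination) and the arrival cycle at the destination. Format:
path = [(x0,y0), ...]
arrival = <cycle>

path = [(0,1), (1,1), (1,2), (1,3)]
arrival = 19

hop 0: (0,1) @ cyc 4
hop 1: (1,1) @ cyc 9  [E]
hop 2: (1,2) @ cyc 14  [N]
hop 3: (1,3) @ cyc 19  [N]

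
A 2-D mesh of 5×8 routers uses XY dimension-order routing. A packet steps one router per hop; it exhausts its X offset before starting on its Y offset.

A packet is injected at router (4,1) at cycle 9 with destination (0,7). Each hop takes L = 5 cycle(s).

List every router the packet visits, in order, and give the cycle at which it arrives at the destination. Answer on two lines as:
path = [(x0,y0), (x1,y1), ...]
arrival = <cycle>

path = [(4,1), (3,1), (2,1), (1,1), (0,1), (0,2), (0,3), (0,4), (0,5), (0,6), (0,7)]
arrival = 59

[0] x=4 y=1 t=9
[1] x=3 y=1 t=14 →W
[2] x=2 y=1 t=19 →W
[3] x=1 y=1 t=24 →W
[4] x=0 y=1 t=29 →W
[5] x=0 y=2 t=34 →N
[6] x=0 y=3 t=39 →N
[7] x=0 y=4 t=44 →N
[8] x=0 y=5 t=49 →N
[9] x=0 y=6 t=54 →N
[10] x=0 y=7 t=59 →N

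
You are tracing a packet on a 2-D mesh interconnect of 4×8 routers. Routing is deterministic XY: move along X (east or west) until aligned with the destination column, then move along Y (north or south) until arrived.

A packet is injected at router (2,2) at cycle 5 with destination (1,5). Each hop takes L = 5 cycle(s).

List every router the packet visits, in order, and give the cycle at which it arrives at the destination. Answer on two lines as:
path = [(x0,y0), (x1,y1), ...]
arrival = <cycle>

#0 — 2,2 | c5
#1 — 1,2 | c10 | W
#2 — 1,3 | c15 | N
#3 — 1,4 | c20 | N
#4 — 1,5 | c25 | N

path = [(2,2), (1,2), (1,3), (1,4), (1,5)]
arrival = 25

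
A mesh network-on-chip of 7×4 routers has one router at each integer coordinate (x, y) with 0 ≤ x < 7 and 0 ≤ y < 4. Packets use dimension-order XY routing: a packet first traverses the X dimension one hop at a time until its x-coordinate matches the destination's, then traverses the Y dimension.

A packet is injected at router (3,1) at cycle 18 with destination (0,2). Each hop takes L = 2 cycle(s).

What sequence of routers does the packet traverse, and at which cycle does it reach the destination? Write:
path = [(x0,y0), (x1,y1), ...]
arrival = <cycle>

path = [(3,1), (2,1), (1,1), (0,1), (0,2)]
arrival = 26

src (3,1)  cyc=18
W→(2,1)  cyc=20
W→(1,1)  cyc=22
W→(0,1)  cyc=24
N→(0,2)  cyc=26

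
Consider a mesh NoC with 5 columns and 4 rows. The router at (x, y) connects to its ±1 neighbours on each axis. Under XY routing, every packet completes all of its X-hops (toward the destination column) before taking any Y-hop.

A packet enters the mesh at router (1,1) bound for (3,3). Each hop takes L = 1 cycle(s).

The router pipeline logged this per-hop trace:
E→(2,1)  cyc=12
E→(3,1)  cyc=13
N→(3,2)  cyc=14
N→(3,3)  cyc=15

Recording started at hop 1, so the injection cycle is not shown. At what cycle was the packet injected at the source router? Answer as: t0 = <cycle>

t0 = 11

At hop 1 the cycle is 12; in general cyc_k = t0 + kL.
Therefore t0 = 12 − L = 11.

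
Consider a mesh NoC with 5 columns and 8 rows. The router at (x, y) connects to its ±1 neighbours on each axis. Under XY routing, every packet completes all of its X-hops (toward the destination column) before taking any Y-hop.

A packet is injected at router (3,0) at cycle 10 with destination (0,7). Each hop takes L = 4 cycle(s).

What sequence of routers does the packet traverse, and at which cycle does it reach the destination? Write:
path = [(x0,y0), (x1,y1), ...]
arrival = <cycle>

[0] x=3 y=0 t=10
[1] x=2 y=0 t=14 →W
[2] x=1 y=0 t=18 →W
[3] x=0 y=0 t=22 →W
[4] x=0 y=1 t=26 →N
[5] x=0 y=2 t=30 →N
[6] x=0 y=3 t=34 →N
[7] x=0 y=4 t=38 →N
[8] x=0 y=5 t=42 →N
[9] x=0 y=6 t=46 →N
[10] x=0 y=7 t=50 →N

path = [(3,0), (2,0), (1,0), (0,0), (0,1), (0,2), (0,3), (0,4), (0,5), (0,6), (0,7)]
arrival = 50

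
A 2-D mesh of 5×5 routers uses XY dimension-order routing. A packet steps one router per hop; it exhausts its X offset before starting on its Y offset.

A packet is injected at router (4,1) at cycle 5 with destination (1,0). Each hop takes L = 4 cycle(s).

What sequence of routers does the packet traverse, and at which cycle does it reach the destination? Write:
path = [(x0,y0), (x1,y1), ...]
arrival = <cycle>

path = [(4,1), (3,1), (2,1), (1,1), (1,0)]
arrival = 21

src (4,1)  cyc=5
W→(3,1)  cyc=9
W→(2,1)  cyc=13
W→(1,1)  cyc=17
S→(1,0)  cyc=21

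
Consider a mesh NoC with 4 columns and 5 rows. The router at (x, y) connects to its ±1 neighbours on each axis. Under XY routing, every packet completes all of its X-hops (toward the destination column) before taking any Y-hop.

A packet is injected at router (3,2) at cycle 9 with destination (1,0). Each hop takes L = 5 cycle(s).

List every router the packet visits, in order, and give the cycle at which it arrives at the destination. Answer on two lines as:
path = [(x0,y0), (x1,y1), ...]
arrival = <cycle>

path = [(3,2), (2,2), (1,2), (1,1), (1,0)]
arrival = 29

  0. router=(3,2) cycle=9 (inject)
  1. router=(2,2) cycle=14 dir=W
  2. router=(1,2) cycle=19 dir=W
  3. router=(1,1) cycle=24 dir=S
  4. router=(1,0) cycle=29 dir=S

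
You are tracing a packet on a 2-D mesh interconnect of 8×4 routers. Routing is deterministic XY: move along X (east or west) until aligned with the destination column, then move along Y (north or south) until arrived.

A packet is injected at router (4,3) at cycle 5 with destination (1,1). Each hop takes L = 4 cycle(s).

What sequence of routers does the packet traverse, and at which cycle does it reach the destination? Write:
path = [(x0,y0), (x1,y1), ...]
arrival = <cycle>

path = [(4,3), (3,3), (2,3), (1,3), (1,2), (1,1)]
arrival = 25

#0 — 4,3 | c5
#1 — 3,3 | c9 | W
#2 — 2,3 | c13 | W
#3 — 1,3 | c17 | W
#4 — 1,2 | c21 | S
#5 — 1,1 | c25 | S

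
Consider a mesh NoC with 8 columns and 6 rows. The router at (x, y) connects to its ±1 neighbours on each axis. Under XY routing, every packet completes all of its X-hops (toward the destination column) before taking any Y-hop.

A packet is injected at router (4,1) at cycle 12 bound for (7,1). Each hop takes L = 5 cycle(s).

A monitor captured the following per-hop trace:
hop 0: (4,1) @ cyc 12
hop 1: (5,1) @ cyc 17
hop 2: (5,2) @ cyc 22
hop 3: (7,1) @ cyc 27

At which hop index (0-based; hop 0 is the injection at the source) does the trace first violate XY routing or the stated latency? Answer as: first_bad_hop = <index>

first_bad_hop = 2

check 1→ d=(1,0) cyc+5: ok
check 2→ d=(0,1) cyc+5: BAD: Y-move but x=5≠7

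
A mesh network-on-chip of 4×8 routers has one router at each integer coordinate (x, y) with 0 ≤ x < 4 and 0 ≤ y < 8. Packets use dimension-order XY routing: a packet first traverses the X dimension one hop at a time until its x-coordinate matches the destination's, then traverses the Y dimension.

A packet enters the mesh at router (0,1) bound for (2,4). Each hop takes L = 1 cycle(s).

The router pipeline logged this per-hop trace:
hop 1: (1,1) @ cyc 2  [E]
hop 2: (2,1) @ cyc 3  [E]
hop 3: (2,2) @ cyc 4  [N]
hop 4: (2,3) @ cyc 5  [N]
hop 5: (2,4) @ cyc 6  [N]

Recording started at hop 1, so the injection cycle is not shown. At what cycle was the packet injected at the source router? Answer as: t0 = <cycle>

cyc[1] = 2 and cyc[k] = t0 + k·L for every k.
Subtract one hop: t0 = 2 − 1 = 1.

t0 = 1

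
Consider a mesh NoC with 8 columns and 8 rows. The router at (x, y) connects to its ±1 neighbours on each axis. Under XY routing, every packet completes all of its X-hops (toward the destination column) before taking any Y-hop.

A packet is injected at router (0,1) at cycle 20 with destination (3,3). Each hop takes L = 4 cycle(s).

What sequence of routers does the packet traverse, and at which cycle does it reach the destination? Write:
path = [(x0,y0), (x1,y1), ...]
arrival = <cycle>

path = [(0,1), (1,1), (2,1), (3,1), (3,2), (3,3)]
arrival = 40

hop 0: (0,1) @ cyc 20
hop 1: (1,1) @ cyc 24  [E]
hop 2: (2,1) @ cyc 28  [E]
hop 3: (3,1) @ cyc 32  [E]
hop 4: (3,2) @ cyc 36  [N]
hop 5: (3,3) @ cyc 40  [N]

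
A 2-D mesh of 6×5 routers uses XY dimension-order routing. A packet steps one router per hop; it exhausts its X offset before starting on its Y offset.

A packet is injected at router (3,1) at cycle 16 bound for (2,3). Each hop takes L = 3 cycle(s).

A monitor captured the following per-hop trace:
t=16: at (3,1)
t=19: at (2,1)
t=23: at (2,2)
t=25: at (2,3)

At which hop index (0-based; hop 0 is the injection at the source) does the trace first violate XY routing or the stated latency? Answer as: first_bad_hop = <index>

check 1→ d=(-1,0) cyc+3: ok
check 2→ d=(0,1) cyc+4: BAD: Δcyc=4≠L

first_bad_hop = 2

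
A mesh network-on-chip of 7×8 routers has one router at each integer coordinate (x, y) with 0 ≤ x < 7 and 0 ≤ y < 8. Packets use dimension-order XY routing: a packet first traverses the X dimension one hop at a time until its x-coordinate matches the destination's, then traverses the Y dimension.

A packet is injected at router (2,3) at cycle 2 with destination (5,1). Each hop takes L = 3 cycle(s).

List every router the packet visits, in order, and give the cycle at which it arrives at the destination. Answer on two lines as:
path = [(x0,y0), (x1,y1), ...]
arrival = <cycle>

t=2: at (2,3)
t=5: at (3,3) after E
t=8: at (4,3) after E
t=11: at (5,3) after E
t=14: at (5,2) after S
t=17: at (5,1) after S

path = [(2,3), (3,3), (4,3), (5,3), (5,2), (5,1)]
arrival = 17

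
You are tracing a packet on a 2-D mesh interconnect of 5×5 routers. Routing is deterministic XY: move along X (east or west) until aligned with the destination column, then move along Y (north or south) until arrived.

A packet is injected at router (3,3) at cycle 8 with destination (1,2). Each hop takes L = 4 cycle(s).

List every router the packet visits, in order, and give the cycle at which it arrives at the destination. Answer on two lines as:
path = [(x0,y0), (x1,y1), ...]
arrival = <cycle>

[0] x=3 y=3 t=8
[1] x=2 y=3 t=12 →W
[2] x=1 y=3 t=16 →W
[3] x=1 y=2 t=20 →S

path = [(3,3), (2,3), (1,3), (1,2)]
arrival = 20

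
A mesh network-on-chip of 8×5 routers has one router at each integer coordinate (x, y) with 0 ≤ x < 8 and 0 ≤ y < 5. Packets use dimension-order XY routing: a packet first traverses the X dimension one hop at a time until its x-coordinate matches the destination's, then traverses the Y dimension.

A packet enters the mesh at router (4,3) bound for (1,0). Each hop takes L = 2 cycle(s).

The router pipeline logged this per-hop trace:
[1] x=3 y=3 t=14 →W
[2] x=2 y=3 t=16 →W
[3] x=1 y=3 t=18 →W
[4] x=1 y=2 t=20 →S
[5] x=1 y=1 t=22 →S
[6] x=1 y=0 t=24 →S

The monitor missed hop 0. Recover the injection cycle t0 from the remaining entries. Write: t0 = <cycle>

t0 = 12

Hop 1 reached at cycle 14; hop k is at t0 + k·L.
So t0 = 14 − 1·2 = 12.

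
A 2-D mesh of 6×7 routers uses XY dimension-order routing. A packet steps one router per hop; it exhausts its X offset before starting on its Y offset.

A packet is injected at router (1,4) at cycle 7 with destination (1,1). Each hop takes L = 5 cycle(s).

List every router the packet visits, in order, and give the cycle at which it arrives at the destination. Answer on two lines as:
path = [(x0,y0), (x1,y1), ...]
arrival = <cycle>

#0 — 1,4 | c7
#1 — 1,3 | c12 | S
#2 — 1,2 | c17 | S
#3 — 1,1 | c22 | S

path = [(1,4), (1,3), (1,2), (1,1)]
arrival = 22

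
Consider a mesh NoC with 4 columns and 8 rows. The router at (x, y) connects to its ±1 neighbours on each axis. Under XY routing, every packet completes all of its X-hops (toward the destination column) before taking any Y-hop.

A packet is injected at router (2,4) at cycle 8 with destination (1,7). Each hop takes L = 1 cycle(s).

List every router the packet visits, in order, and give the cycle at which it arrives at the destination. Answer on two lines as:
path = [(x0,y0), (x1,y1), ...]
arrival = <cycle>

path = [(2,4), (1,4), (1,5), (1,6), (1,7)]
arrival = 12

src (2,4)  cyc=8
W→(1,4)  cyc=9
N→(1,5)  cyc=10
N→(1,6)  cyc=11
N→(1,7)  cyc=12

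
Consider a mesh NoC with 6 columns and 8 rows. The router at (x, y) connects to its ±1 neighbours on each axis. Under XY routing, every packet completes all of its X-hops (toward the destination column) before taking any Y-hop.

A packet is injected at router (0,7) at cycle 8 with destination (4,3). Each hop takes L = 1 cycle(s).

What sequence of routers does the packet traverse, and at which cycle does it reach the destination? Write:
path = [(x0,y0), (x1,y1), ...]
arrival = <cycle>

path = [(0,7), (1,7), (2,7), (3,7), (4,7), (4,6), (4,5), (4,4), (4,3)]
arrival = 16

hop 0: (0,7) @ cyc 8
hop 1: (1,7) @ cyc 9  [E]
hop 2: (2,7) @ cyc 10  [E]
hop 3: (3,7) @ cyc 11  [E]
hop 4: (4,7) @ cyc 12  [E]
hop 5: (4,6) @ cyc 13  [S]
hop 6: (4,5) @ cyc 14  [S]
hop 7: (4,4) @ cyc 15  [S]
hop 8: (4,3) @ cyc 16  [S]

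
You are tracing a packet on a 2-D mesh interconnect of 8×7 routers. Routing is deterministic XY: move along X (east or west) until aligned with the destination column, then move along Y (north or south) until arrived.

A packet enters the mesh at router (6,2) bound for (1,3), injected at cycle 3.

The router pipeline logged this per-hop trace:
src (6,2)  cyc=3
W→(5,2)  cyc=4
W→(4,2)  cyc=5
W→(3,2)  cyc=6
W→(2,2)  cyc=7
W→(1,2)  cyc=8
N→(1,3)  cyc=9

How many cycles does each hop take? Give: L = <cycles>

Δcyc across hop 0→1: 4 − 3 = 1.
One hop costs L cycles, so L = 1.

L = 1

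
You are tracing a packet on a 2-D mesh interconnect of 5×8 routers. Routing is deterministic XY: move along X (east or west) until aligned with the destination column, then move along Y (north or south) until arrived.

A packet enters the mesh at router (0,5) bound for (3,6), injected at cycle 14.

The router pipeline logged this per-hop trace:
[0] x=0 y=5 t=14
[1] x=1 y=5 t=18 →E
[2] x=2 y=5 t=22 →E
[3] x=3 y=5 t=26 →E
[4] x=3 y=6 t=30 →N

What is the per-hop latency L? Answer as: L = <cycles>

L = 4

Between hops 0 and 1 the cycle counter advances 18 − 14 = 4.
One hop costs L cycles, so L = 4.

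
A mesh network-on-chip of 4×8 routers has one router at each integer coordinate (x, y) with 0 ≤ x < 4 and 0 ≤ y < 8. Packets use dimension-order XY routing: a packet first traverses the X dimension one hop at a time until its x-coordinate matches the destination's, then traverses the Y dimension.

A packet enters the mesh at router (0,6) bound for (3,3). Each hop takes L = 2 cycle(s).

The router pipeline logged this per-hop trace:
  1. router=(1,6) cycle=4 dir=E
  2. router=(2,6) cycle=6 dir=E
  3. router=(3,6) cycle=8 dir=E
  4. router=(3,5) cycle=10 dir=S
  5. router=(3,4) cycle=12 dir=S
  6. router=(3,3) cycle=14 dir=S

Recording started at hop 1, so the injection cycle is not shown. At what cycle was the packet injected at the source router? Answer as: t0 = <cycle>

Hop 1 reached at cycle 4; hop k is at t0 + k·L.
t0 = cyc[1] − L = 4 − 2 = 2.

t0 = 2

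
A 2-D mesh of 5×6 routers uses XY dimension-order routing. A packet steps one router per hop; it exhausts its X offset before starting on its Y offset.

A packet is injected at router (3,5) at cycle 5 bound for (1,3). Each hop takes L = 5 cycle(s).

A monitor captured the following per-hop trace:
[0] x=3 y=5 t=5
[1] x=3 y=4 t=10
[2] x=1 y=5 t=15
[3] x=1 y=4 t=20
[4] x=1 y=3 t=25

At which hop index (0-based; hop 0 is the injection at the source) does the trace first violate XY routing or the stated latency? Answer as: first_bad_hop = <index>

hop 1: step (+0,-1), +5 cyc — BAD: Y-move but x=3≠1

first_bad_hop = 1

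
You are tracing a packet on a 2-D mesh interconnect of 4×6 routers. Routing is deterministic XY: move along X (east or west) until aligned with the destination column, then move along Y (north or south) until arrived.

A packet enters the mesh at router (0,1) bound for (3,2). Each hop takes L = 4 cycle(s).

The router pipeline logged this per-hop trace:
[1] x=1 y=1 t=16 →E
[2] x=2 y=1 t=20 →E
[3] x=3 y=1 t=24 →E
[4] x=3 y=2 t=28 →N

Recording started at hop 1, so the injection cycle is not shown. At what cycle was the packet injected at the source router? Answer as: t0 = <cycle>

t0 = 12

At hop 1 the cycle is 16; in general cyc_k = t0 + kL.
So t0 = 16 − 1·4 = 12.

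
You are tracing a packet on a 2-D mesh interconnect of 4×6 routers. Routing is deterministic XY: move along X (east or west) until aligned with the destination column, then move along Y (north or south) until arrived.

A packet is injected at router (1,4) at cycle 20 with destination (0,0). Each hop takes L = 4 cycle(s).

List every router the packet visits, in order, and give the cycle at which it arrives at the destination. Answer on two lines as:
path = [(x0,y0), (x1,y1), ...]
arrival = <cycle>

[0] x=1 y=4 t=20
[1] x=0 y=4 t=24 →W
[2] x=0 y=3 t=28 →S
[3] x=0 y=2 t=32 →S
[4] x=0 y=1 t=36 →S
[5] x=0 y=0 t=40 →S

path = [(1,4), (0,4), (0,3), (0,2), (0,1), (0,0)]
arrival = 40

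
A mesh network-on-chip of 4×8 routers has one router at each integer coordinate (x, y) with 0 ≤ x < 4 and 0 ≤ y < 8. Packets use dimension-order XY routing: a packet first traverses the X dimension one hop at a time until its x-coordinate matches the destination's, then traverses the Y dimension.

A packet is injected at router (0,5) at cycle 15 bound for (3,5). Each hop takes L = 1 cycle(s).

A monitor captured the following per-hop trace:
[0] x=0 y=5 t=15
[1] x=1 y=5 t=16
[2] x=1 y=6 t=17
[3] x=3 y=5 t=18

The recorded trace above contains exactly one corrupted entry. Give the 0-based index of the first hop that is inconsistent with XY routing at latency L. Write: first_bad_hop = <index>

first_bad_hop = 2

check 1→ d=(1,0) cyc+1: ok
check 2→ d=(0,1) cyc+1: BAD: Y-move but x=1≠3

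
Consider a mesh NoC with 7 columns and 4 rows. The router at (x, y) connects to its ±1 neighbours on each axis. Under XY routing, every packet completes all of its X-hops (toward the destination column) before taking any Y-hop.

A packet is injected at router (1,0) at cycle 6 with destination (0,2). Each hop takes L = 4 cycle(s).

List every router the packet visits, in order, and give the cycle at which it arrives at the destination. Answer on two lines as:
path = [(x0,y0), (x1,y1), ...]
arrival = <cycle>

path = [(1,0), (0,0), (0,1), (0,2)]
arrival = 18

src (1,0)  cyc=6
W→(0,0)  cyc=10
N→(0,1)  cyc=14
N→(0,2)  cyc=18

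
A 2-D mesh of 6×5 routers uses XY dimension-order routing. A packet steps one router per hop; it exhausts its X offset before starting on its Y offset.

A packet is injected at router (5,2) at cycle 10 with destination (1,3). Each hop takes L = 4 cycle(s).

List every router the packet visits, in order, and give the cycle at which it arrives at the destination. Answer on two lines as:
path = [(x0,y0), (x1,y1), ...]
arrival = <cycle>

path = [(5,2), (4,2), (3,2), (2,2), (1,2), (1,3)]
arrival = 30

t=10: at (5,2)
t=14: at (4,2) after W
t=18: at (3,2) after W
t=22: at (2,2) after W
t=26: at (1,2) after W
t=30: at (1,3) after N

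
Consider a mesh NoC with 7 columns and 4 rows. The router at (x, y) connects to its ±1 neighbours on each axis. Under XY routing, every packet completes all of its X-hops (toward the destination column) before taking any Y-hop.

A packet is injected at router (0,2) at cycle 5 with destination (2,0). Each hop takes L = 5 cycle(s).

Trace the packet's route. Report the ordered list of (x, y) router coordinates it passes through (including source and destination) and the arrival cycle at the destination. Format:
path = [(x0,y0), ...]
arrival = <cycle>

hop 0: (0,2) @ cyc 5
hop 1: (1,2) @ cyc 10  [E]
hop 2: (2,2) @ cyc 15  [E]
hop 3: (2,1) @ cyc 20  [S]
hop 4: (2,0) @ cyc 25  [S]

path = [(0,2), (1,2), (2,2), (2,1), (2,0)]
arrival = 25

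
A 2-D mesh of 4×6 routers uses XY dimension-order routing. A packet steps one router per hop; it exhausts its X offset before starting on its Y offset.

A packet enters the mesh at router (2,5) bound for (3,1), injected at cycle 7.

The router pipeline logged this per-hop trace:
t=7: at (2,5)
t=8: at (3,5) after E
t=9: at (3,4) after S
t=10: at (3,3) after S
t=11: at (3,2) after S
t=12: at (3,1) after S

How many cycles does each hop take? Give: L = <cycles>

cyc[1] − cyc[0] = 8 − 7 = 1.
Per-hop latency L = Δcyc = 1.

L = 1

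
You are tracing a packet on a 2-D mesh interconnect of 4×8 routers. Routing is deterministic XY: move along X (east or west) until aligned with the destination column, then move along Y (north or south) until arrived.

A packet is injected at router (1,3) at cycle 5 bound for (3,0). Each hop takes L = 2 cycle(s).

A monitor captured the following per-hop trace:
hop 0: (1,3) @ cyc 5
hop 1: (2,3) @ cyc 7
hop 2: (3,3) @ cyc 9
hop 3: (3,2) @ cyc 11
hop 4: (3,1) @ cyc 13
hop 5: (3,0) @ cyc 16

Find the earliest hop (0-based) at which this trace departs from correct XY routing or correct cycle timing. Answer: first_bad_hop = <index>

first_bad_hop = 5

check 1→ d=(1,0) cyc+2: ok
check 2→ d=(1,0) cyc+2: ok
check 3→ d=(0,-1) cyc+2: ok
check 4→ d=(0,-1) cyc+2: ok
check 5→ d=(0,-1) cyc+3: BAD: Δcyc=3≠L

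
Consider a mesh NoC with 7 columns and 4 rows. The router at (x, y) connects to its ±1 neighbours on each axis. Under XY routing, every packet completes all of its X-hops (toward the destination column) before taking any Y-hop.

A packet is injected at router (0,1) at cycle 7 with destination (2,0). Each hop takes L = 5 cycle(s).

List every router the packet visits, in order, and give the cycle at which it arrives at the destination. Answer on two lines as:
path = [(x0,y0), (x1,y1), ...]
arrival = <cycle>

[0] x=0 y=1 t=7
[1] x=1 y=1 t=12 →E
[2] x=2 y=1 t=17 →E
[3] x=2 y=0 t=22 →S

path = [(0,1), (1,1), (2,1), (2,0)]
arrival = 22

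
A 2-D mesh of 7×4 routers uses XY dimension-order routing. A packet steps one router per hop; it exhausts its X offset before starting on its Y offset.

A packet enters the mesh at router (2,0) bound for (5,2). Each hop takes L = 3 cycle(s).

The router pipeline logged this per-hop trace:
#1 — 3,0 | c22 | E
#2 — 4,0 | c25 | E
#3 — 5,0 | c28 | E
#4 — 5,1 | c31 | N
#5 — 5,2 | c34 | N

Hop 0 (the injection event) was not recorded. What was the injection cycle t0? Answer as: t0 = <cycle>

t0 = 19

At hop 1 the cycle is 22; in general cyc_k = t0 + kL.
So t0 = 22 − 1·3 = 19.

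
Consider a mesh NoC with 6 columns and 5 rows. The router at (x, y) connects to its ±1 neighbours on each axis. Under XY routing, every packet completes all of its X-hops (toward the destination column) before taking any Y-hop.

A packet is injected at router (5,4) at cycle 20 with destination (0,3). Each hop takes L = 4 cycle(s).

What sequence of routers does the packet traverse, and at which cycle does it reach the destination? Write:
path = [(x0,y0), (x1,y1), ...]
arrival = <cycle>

[0] x=5 y=4 t=20
[1] x=4 y=4 t=24 →W
[2] x=3 y=4 t=28 →W
[3] x=2 y=4 t=32 →W
[4] x=1 y=4 t=36 →W
[5] x=0 y=4 t=40 →W
[6] x=0 y=3 t=44 →S

path = [(5,4), (4,4), (3,4), (2,4), (1,4), (0,4), (0,3)]
arrival = 44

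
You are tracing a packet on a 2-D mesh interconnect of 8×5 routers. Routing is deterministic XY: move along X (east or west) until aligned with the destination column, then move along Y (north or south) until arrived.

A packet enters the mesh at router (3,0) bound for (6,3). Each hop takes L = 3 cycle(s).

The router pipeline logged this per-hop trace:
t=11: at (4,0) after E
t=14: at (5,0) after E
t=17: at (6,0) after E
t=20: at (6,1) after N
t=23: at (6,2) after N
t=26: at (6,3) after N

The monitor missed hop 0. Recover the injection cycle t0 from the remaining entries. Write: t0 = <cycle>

t0 = 8

cyc[1] = 11 and cyc[k] = t0 + k·L for every k.
Therefore t0 = 11 − L = 8.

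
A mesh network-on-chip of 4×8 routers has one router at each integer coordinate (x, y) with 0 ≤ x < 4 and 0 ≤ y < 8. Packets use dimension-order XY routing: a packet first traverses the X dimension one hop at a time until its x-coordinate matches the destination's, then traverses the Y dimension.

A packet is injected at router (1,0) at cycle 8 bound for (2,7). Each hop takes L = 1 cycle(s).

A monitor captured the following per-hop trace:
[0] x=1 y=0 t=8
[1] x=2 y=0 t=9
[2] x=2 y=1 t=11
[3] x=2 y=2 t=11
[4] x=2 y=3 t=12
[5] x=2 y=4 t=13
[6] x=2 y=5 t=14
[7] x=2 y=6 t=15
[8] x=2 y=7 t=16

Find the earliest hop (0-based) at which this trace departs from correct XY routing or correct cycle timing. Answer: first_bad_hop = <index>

first_bad_hop = 2

  1: Δx=+1 Δy=+0 Δt=1 [ok]
  2: Δx=+0 Δy=+1 Δt=2 [BAD: Δcyc=2≠L]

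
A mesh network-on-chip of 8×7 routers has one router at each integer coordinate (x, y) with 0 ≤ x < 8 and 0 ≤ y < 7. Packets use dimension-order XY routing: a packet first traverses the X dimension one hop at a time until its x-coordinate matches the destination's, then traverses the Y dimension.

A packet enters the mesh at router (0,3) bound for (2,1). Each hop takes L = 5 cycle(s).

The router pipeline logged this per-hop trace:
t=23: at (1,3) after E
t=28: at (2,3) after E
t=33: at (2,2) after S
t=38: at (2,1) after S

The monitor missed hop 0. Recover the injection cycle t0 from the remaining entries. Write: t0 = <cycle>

t0 = 18

Hop 1 reached at cycle 23; hop k is at t0 + k·L.
Subtract one hop: t0 = 23 − 5 = 18.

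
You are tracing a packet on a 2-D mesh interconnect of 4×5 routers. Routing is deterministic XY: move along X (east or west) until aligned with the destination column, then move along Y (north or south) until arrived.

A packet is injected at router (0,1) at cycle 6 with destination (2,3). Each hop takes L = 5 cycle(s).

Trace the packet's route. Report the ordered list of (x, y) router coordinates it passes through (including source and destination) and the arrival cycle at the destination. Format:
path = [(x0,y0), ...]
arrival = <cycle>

[0] x=0 y=1 t=6
[1] x=1 y=1 t=11 →E
[2] x=2 y=1 t=16 →E
[3] x=2 y=2 t=21 →N
[4] x=2 y=3 t=26 →N

path = [(0,1), (1,1), (2,1), (2,2), (2,3)]
arrival = 26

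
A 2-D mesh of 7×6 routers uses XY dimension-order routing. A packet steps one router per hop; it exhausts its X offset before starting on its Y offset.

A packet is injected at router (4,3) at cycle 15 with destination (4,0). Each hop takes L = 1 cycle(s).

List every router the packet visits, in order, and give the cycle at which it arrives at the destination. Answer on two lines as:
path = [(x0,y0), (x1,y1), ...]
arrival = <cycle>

path = [(4,3), (4,2), (4,1), (4,0)]
arrival = 18

  0. router=(4,3) cycle=15 (inject)
  1. router=(4,2) cycle=16 dir=S
  2. router=(4,1) cycle=17 dir=S
  3. router=(4,0) cycle=18 dir=S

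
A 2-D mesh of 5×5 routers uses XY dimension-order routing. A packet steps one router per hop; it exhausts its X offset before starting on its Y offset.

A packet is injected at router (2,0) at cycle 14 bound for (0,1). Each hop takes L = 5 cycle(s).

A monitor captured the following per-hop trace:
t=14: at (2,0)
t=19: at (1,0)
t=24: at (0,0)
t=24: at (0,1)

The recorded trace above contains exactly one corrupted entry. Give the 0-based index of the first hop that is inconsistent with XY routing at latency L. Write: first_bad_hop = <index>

hop 1: step (-1,+0), +5 cyc — ok
hop 2: step (-1,+0), +5 cyc — ok
hop 3: step (+0,+1), +0 cyc — BAD: Δcyc=0≠L

first_bad_hop = 3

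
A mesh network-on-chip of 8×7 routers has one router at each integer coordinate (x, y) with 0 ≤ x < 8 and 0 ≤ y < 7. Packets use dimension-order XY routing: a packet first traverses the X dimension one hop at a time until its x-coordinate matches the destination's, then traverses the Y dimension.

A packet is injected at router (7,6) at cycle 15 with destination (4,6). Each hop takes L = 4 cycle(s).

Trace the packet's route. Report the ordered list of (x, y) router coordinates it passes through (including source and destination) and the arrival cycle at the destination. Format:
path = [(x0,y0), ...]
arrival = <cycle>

src (7,6)  cyc=15
W→(6,6)  cyc=19
W→(5,6)  cyc=23
W→(4,6)  cyc=27

path = [(7,6), (6,6), (5,6), (4,6)]
arrival = 27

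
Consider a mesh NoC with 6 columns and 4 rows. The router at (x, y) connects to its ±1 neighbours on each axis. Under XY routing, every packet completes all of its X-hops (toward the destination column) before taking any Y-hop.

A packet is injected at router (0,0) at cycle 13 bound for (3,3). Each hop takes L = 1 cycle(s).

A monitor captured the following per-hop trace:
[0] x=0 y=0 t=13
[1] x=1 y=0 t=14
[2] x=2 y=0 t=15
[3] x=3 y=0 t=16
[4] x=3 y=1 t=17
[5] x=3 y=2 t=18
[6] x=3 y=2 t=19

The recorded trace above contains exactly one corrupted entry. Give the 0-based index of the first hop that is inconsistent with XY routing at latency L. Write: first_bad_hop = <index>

first_bad_hop = 6

  1: Δx=+1 Δy=+0 Δt=1 [ok]
  2: Δx=+1 Δy=+0 Δt=1 [ok]
  3: Δx=+1 Δy=+0 Δt=1 [ok]
  4: Δx=+0 Δy=+1 Δt=1 [ok]
  5: Δx=+0 Δy=+1 Δt=1 [ok]
  6: Δx=+0 Δy=+0 Δt=1 [BAD: non-unit step]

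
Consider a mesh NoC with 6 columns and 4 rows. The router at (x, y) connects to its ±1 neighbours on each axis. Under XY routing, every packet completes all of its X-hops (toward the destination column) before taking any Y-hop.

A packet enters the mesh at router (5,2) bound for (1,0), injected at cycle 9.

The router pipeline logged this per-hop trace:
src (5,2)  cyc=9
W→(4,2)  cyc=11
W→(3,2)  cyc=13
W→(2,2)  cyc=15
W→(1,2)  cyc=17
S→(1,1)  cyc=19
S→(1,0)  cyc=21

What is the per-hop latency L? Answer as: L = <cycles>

L = 2

Between hops 0 and 1 the cycle counter advances 11 − 9 = 2.
Per-hop latency L = Δcyc = 2.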